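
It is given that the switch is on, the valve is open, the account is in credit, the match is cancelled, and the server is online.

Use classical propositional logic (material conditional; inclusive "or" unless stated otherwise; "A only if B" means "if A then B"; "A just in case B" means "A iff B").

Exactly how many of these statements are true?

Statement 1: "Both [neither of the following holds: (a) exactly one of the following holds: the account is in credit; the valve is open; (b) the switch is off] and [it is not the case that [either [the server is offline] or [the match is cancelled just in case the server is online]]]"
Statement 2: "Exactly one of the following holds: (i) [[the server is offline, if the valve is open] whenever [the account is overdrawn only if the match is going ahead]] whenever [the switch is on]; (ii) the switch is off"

0

Let Q = "the account is overdrawn" (False), L = "the valve is open" (True), H = "the switch is on" (True), U = "the server is online" (True), N = "the match is cancelled" (True).

Statement 1: This is ((not Q xor L) nor not H) and not (not U or (N iff U)).

not Q = not False = True
not Q xor L = True xor True = False
not H = not True = False
(not Q xor L) nor not H = False nor False = True
not U = not True = False
N iff U = True iff True = True
not U or (N iff U) = False or True = True
not (not U or (N iff U)) = not True = False
((not Q xor L) nor not H) and not (not U or (N iff U)) = True and False = False
Thus Statement 1 is false.

Statement 2: In symbols: (H -> ((Q -> not N) -> (L -> not U))) xor not H

not N = not True = False
Q -> not N = False -> False = True
not U = not True = False
L -> not U = True -> False = False
(Q -> not N) -> (L -> not U) = True -> False = False
H -> ((Q -> not N) -> (L -> not U)) = True -> False = False
not H = not True = False
(H -> ((Q -> not N) -> (L -> not U))) xor not H = False xor False = False
Hence Statement 2 is false.

Count: 0.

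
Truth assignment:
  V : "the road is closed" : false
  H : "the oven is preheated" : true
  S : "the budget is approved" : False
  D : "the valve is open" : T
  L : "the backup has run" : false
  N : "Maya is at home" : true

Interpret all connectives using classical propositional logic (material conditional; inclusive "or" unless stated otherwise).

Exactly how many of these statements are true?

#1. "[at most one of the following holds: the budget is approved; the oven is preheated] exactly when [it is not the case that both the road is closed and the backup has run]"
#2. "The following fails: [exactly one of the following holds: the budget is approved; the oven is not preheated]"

#1: In symbols: (S ↑ H) ↔ (V ↑ L)

S ↑ H = F ↑ T = T
V ↑ L = F ↑ F = T
(S ↑ H) ↔ (V ↑ L) = T ↔ T = T
Thus #1 is true.

#2: Formalization: ¬(S ⊕ ¬H)

¬H = ¬T = F
S ⊕ ¬H = F ⊕ F = F
¬(S ⊕ ¬H) = ¬F = T
Thus #2 is true.

True statements: 2.

2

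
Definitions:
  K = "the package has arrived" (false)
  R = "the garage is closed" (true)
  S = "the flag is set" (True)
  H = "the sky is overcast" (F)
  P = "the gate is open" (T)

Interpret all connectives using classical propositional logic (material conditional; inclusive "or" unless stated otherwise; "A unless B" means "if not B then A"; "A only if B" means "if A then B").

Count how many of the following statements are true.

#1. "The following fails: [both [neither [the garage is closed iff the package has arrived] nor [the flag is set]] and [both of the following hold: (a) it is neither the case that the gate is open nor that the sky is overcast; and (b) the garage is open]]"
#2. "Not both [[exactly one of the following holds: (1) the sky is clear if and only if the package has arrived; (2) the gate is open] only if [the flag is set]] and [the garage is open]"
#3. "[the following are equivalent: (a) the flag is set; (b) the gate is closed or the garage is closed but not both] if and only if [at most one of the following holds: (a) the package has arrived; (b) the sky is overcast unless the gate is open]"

#1: Formalization: ¬(((R ↔ K) ↓ S) ∧ ((P ↓ H) ∧ ¬R))

R ↔ K = T ↔ F = F
(R ↔ K) ↓ S = F ↓ T = F
P ↓ H = T ↓ F = F
¬R = ¬T = F
(P ↓ H) ∧ ¬R = F ∧ F = F
((R ↔ K) ↓ S) ∧ ((P ↓ H) ∧ ¬R) = F ∧ F = F
¬(((R ↔ K) ↓ S) ∧ ((P ↓ H) ∧ ¬R)) = ¬F = T
Hence #1 is true.

#2: Formalization: (((¬H ↔ K) ⊕ P) → S) ↑ ¬R

¬H = ¬F = T
¬H ↔ K = T ↔ F = F
(¬H ↔ K) ⊕ P = F ⊕ T = T
((¬H ↔ K) ⊕ P) → S = T → T = T
¬R = ¬T = F
(((¬H ↔ K) ⊕ P) → S) ↑ ¬R = T ↑ F = T
So #2 is true.

#3: Parsed as (S ↔ (¬P ⊕ R)) ↔ (K ↑ (H ∨ P))

¬P = ¬T = F
¬P ⊕ R = F ⊕ T = T
S ↔ (¬P ⊕ R) = T ↔ T = T
H ∨ P = F ∨ T = T
K ↑ (H ∨ P) = F ↑ T = T
(S ↔ (¬P ⊕ R)) ↔ (K ↑ (H ∨ P)) = T ↔ T = T
Thus #3 is true.

True statements: 3 (#1, #2, #3).

3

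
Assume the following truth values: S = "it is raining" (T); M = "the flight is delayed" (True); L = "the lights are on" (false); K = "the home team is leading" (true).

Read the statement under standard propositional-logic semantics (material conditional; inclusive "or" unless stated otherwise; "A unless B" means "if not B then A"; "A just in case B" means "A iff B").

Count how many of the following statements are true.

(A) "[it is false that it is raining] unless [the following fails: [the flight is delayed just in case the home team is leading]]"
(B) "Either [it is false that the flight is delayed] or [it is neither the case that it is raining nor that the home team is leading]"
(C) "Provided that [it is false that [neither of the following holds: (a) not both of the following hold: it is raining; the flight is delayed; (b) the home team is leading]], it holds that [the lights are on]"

(A): In symbols: ¬S ∨ ¬(M ↔ K)

¬S = ¬T = F
M ↔ K = T ↔ T = T
¬(M ↔ K) = ¬T = F
¬S ∨ ¬(M ↔ K) = F ∨ F = F
Hence (A) is false.

(B): This is ¬M ∨ (S ↓ K).

¬M = ¬T = F
S ↓ K = T ↓ T = F
¬M ∨ (S ↓ K) = F ∨ F = F
So (B) is false.

(C): This is ¬((S ↑ M) ↓ K) → L.

S ↑ M = T ↑ T = F
(S ↑ M) ↓ K = F ↓ T = F
¬((S ↑ M) ↓ K) = ¬F = T
¬((S ↑ M) ↓ K) → L = T → F = F
So (C) is false.

0 of the 3 statements are true (none).

0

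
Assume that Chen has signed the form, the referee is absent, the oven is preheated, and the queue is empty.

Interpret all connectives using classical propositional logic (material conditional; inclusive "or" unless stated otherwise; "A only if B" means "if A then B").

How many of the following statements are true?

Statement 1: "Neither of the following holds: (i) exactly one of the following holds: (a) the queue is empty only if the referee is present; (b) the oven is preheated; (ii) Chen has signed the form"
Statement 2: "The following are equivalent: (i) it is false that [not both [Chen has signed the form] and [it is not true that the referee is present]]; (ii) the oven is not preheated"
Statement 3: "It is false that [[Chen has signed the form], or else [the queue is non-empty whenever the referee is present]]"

Let S = "the queue is empty" (T), Q = "the referee is present" (F), R = "the oven is preheated" (T), P = "Chen has signed the form" (T).

Statement 1: Parsed as ((S → Q) ⊕ R) ↓ P

S → Q = T → F = F
(S → Q) ⊕ R = F ⊕ T = T
((S → Q) ⊕ R) ↓ P = T ↓ T = F
Thus Statement 1 is false.

Statement 2: Formalization: ¬(P ↑ ¬Q) ↔ ¬R

¬Q = ¬F = T
P ↑ ¬Q = T ↑ T = F
¬(P ↑ ¬Q) = ¬F = T
¬R = ¬T = F
¬(P ↑ ¬Q) ↔ ¬R = T ↔ F = F
Hence Statement 2 is false.

Statement 3: This is ¬(P ∨ (Q → ¬S)).

¬S = ¬T = F
Q → ¬S = F → F = T
P ∨ (Q → ¬S) = T ∨ T = T
¬(P ∨ (Q → ¬S)) = ¬T = F
So Statement 3 is false.

Count: 0.

0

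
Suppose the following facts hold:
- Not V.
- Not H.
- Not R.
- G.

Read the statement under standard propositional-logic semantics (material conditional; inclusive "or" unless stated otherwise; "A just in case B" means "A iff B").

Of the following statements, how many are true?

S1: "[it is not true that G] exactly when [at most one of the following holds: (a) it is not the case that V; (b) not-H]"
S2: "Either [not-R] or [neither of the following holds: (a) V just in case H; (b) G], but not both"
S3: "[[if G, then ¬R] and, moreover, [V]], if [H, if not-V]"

S1: Parsed as ¬G ↔ (¬V ↑ ¬H)

¬G = ¬T = F
¬V = ¬F = T
¬H = ¬F = T
¬V ↑ ¬H = T ↑ T = F
¬G ↔ (¬V ↑ ¬H) = F ↔ F = T
So S1 is true.

S2: In symbols: ¬R ⊕ ((V ↔ H) ↓ G)

¬R = ¬F = T
V ↔ H = F ↔ F = T
(V ↔ H) ↓ G = T ↓ T = F
¬R ⊕ ((V ↔ H) ↓ G) = T ⊕ F = T
Thus S2 is true.

S3: Parsed as (¬V → H) → ((G → ¬R) ∧ V)

¬V = ¬F = T
¬V → H = T → F = F
¬R = ¬F = T
G → ¬R = T → T = T
(G → ¬R) ∧ V = T ∧ F = F
(¬V → H) → ((G → ¬R) ∧ V) = F → F = T
Thus S3 is true.

3 of the 3 statements are true (S1, S2, S3).

3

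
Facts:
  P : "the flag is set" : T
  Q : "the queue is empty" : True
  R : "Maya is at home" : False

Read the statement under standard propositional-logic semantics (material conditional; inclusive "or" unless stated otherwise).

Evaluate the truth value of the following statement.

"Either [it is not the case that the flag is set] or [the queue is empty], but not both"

The statement is true.

Formalization: not P xor Q

not P = not True = False
not P xor Q = False xor True = True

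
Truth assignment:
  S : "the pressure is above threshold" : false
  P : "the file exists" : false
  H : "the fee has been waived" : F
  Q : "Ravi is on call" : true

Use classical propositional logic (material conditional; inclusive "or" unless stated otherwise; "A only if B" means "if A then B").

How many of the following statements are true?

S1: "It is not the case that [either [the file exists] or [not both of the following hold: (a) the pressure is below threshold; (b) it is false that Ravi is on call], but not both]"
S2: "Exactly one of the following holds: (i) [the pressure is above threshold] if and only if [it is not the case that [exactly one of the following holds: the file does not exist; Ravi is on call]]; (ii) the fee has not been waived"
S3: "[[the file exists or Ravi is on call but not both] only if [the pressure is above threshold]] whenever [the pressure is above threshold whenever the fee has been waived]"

S1: In symbols: not (P xor (not S nand not Q))

not S = not False = True
not Q = not True = False
not S nand not Q = True nand False = True
P xor (not S nand not Q) = False xor True = True
not (P xor (not S nand not Q)) = not True = False
So S1 is false.

S2: Formalization: (S iff not (not P xor Q)) xor not H

not P = not False = True
not P xor Q = True xor True = False
not (not P xor Q) = not False = True
S iff not (not P xor Q) = False iff True = False
not H = not False = True
(S iff not (not P xor Q)) xor not H = False xor True = True
So S2 is true.

S3: Formalization: (H -> S) -> ((P xor Q) -> S)

H -> S = False -> False = True
P xor Q = False xor True = True
(P xor Q) -> S = True -> False = False
(H -> S) -> ((P xor Q) -> S) = True -> False = False
Thus S3 is false.

True statements: 1 (S2).

1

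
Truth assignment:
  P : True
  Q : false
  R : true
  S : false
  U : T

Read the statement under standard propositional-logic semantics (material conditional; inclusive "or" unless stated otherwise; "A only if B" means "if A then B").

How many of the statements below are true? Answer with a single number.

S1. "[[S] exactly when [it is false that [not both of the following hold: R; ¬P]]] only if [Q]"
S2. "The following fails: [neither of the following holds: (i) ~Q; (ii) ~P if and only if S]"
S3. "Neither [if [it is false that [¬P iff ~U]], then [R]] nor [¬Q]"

S1: Parsed as (S <-> ~(R nand ~P)) -> Q

~P = ~T = F
R nand ~P = T nand F = T
~(R nand ~P) = ~T = F
S <-> ~(R nand ~P) = F <-> F = T
(S <-> ~(R nand ~P)) -> Q = T -> F = F
So S1 is false.

S2: In symbols: ~(~Q nor (~P <-> S))

~Q = ~F = T
~P = ~T = F
~P <-> S = F <-> F = T
~Q nor (~P <-> S) = T nor T = F
~(~Q nor (~P <-> S)) = ~F = T
So S2 is true.

S3: In symbols: (~(~P <-> ~U) -> R) nor ~Q

~P = ~T = F
~U = ~T = F
~P <-> ~U = F <-> F = T
~(~P <-> ~U) = ~T = F
~(~P <-> ~U) -> R = F -> T = T
~Q = ~F = T
(~(~P <-> ~U) -> R) nor ~Q = T nor T = F
So S3 is false.

True statements: 1.

1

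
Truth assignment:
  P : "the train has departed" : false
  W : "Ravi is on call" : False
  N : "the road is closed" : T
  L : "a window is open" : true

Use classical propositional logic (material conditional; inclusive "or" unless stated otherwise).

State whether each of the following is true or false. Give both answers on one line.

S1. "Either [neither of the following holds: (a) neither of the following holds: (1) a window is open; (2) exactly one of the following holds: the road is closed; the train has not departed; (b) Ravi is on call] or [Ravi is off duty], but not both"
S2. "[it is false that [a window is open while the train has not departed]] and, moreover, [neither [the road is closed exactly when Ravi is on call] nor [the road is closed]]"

S1 F, S2 F

S1: Parsed as ((L nor (N xor not P)) nor W) xor not W

not P = not False = True
N xor not P = True xor True = False
L nor (N xor not P) = True nor False = False
(L nor (N xor not P)) nor W = False nor False = True
not W = not False = True
((L nor (N xor not P)) nor W) xor not W = True xor True = False
So S1 is false.

S2: This is not (L and not P) and ((N iff W) nor N).

not P = not False = True
L and not P = True and True = True
not (L and not P) = not True = False
N iff W = True iff False = False
(N iff W) nor N = False nor True = False
not (L and not P) and ((N iff W) nor N) = False and False = False
Hence S2 is false.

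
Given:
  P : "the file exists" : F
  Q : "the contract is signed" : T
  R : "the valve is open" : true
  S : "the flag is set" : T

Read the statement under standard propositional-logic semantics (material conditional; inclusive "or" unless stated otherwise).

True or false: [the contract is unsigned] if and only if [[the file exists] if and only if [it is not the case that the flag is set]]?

false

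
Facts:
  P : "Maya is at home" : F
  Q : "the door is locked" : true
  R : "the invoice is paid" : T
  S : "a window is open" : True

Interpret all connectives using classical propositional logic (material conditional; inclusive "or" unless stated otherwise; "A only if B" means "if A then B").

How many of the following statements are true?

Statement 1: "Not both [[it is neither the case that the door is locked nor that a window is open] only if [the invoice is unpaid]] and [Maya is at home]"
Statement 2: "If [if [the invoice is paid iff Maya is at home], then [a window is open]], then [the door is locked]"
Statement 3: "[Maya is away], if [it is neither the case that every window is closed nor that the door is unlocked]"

Statement 1: Parsed as ((Q nor S) -> not R) nand P

Q nor S = True nor True = False
not R = not True = False
(Q nor S) -> not R = False -> False = True
((Q nor S) -> not R) nand P = True nand False = True
Hence Statement 1 is true.

Statement 2: In symbols: ((R iff P) -> S) -> Q

R iff P = True iff False = False
(R iff P) -> S = False -> True = True
((R iff P) -> S) -> Q = True -> True = True
Hence Statement 2 is true.

Statement 3: Formalization: (not S nor not Q) -> not P

not S = not True = False
not Q = not True = False
not S nor not Q = False nor False = True
not P = not False = True
(not S nor not Q) -> not P = True -> True = True
Hence Statement 3 is true.

Count: 3.

3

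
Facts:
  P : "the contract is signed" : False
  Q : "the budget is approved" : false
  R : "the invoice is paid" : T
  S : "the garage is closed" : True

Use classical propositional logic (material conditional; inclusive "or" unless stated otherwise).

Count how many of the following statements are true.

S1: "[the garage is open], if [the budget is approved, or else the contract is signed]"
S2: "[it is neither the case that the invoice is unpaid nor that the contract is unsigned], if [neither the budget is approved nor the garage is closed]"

2

S1: In symbols: (Q ∨ P) → ¬S

Q ∨ P = F ∨ F = F
¬S = ¬T = F
(Q ∨ P) → ¬S = F → F = T
Hence S1 is true.

S2: In symbols: (Q ↓ S) → (¬R ↓ ¬P)

Q ↓ S = F ↓ T = F
¬R = ¬T = F
¬P = ¬F = T
¬R ↓ ¬P = F ↓ T = F
(Q ↓ S) → (¬R ↓ ¬P) = F → F = T
So S2 is true.

True statements: 2.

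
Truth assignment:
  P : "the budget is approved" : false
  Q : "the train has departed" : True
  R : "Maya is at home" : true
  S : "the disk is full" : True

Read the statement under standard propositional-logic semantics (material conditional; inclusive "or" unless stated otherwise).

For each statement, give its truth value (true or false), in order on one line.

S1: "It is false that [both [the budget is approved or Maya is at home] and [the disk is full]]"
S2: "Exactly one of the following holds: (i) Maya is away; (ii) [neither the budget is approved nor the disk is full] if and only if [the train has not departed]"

S1 False; S2 True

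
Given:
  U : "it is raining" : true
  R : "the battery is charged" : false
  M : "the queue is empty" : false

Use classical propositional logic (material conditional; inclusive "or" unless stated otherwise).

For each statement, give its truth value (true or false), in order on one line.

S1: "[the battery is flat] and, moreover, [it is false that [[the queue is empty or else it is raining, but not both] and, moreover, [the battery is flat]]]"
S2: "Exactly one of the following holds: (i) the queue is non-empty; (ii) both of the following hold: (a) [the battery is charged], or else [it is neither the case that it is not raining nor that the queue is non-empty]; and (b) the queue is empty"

S1 false, S2 true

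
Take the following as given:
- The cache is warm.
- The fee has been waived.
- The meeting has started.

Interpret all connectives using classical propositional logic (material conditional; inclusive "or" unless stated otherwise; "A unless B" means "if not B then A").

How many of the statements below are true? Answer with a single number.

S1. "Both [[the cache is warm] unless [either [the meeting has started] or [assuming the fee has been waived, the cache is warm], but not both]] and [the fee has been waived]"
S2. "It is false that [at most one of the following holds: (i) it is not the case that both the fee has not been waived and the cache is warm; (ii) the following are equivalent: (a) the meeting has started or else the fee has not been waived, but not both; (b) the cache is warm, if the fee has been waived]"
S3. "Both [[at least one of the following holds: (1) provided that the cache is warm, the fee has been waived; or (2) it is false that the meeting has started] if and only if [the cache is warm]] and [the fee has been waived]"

3

Let W = "the cache is warm" (T), H = "the meeting has started" (T), K = "the fee has been waived" (T).

S1: This is (W | (H xor (K -> W))) & K.

K -> W = T -> T = T
H xor (K -> W) = T xor T = F
W | (H xor (K -> W)) = T | F = T
(W | (H xor (K -> W))) & K = T & T = T
So S1 is true.

S2: In symbols: ~((~K nand W) nand ((H xor ~K) <-> (K -> W)))

~K = ~T = F
~K nand W = F nand T = T
~K = ~T = F
H xor ~K = T xor F = T
K -> W = T -> T = T
(H xor ~K) <-> (K -> W) = T <-> T = T
(~K nand W) nand ((H xor ~K) <-> (K -> W)) = T nand T = F
~((~K nand W) nand ((H xor ~K) <-> (K -> W))) = ~F = T
So S2 is true.

S3: Formalization: (((W -> K) | ~H) <-> W) & K

W -> K = T -> T = T
~H = ~T = F
(W -> K) | ~H = T | F = T
((W -> K) | ~H) <-> W = T <-> T = T
(((W -> K) | ~H) <-> W) & K = T & T = T
So S3 is true.

True statements: 3 (S1, S2, S3).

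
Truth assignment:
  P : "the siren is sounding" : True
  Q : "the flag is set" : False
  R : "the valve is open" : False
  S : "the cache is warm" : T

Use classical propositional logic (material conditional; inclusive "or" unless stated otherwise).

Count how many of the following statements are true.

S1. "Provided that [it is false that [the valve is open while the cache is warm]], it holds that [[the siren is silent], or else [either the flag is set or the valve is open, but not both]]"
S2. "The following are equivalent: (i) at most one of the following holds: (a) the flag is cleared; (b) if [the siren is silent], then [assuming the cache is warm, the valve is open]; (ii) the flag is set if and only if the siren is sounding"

S1: This is ~(R & S) -> (~P | (Q xor R)).

R & S = F & T = F
~(R & S) = ~F = T
~P = ~T = F
Q xor R = F xor F = F
~P | (Q xor R) = F | F = F
~(R & S) -> (~P | (Q xor R)) = T -> F = F
Hence S1 is false.

S2: In symbols: (~Q nand (~P -> (S -> R))) <-> (Q <-> P)

~Q = ~F = T
~P = ~T = F
S -> R = T -> F = F
~P -> (S -> R) = F -> F = T
~Q nand (~P -> (S -> R)) = T nand T = F
Q <-> P = F <-> T = F
(~Q nand (~P -> (S -> R))) <-> (Q <-> P) = F <-> F = T
Thus S2 is true.

1 of the 2 statements is true.

1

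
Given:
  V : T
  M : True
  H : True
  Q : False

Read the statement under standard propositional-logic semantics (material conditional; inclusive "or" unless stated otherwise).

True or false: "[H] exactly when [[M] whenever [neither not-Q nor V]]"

true

Formalization: H <-> ((~Q nor V) -> M)

~Q = ~F = T
~Q nor V = T nor T = F
(~Q nor V) -> M = F -> T = T
H <-> ((~Q nor V) -> M) = T <-> T = T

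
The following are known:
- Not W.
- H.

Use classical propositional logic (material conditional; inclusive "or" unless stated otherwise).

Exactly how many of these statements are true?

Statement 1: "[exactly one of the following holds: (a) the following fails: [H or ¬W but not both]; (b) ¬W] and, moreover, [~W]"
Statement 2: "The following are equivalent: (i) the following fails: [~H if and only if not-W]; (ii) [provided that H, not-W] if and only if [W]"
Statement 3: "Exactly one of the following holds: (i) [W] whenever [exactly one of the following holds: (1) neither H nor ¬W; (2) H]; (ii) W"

Statement 1: In symbols: (~(H xor ~W) xor ~W) & ~W

~W = ~F = T
H xor ~W = T xor T = F
~(H xor ~W) = ~F = T
~W = ~F = T
~(H xor ~W) xor ~W = T xor T = F
~W = ~F = T
(~(H xor ~W) xor ~W) & ~W = F & T = F
So Statement 1 is false.

Statement 2: This is ~(~H <-> ~W) <-> ((H -> ~W) <-> W).

~H = ~T = F
~W = ~F = T
~H <-> ~W = F <-> T = F
~(~H <-> ~W) = ~F = T
~W = ~F = T
H -> ~W = T -> T = T
(H -> ~W) <-> W = T <-> F = F
~(~H <-> ~W) <-> ((H -> ~W) <-> W) = T <-> F = F
Thus Statement 2 is false.

Statement 3: Formalization: (((H nor ~W) xor H) -> W) xor W

~W = ~F = T
H nor ~W = T nor T = F
(H nor ~W) xor H = F xor T = T
((H nor ~W) xor H) -> W = T -> F = F
(((H nor ~W) xor H) -> W) xor W = F xor F = F
Hence Statement 3 is false.

Count: 0.

0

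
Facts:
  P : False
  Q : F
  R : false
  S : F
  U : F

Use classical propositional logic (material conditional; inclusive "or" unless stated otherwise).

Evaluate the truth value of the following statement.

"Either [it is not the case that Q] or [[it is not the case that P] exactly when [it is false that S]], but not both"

The statement is false.

Parsed as ¬Q ⊕ (¬P ↔ ¬S)

¬Q = ¬F = T
¬P = ¬F = T
¬S = ¬F = T
¬P ↔ ¬S = T ↔ T = T
¬Q ⊕ (¬P ↔ ¬S) = T ⊕ T = F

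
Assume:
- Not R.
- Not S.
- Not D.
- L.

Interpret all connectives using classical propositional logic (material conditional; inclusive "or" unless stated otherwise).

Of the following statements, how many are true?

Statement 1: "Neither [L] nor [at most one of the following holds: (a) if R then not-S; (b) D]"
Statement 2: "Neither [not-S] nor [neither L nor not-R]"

Statement 1: Parsed as L nor ((R -> ~S) nand D)

~S = ~F = T
R -> ~S = F -> T = T
(R -> ~S) nand D = T nand F = T
L nor ((R -> ~S) nand D) = T nor T = F
So Statement 1 is false.

Statement 2: This is ~S nor (L nor ~R).

~S = ~F = T
~R = ~F = T
L nor ~R = T nor T = F
~S nor (L nor ~R) = T nor F = F
Hence Statement 2 is false.

True statements: 0 (none).

0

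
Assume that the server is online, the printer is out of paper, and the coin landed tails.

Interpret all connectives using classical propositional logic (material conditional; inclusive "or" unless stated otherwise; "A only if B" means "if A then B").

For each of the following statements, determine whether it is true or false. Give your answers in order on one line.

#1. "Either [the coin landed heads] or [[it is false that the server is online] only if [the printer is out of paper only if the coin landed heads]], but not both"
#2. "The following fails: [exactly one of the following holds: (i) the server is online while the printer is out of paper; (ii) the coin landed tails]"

Let R = "the coin landed heads" (F), P = "the server is online" (T), Q = "the printer has paper" (F).

#1: In symbols: R ⊕ (¬P → (¬Q → R))

¬P = ¬T = F
¬Q = ¬F = T
¬Q → R = T → F = F
¬P → (¬Q → R) = F → F = T
R ⊕ (¬P → (¬Q → R)) = F ⊕ T = T
So #1 is true.

#2: In symbols: ¬((P ∧ ¬Q) ⊕ ¬R)

¬Q = ¬F = T
P ∧ ¬Q = T ∧ T = T
¬R = ¬F = T
(P ∧ ¬Q) ⊕ ¬R = T ⊕ T = F
¬((P ∧ ¬Q) ⊕ ¬R) = ¬F = T
Thus #2 is true.

#1 T / #2 T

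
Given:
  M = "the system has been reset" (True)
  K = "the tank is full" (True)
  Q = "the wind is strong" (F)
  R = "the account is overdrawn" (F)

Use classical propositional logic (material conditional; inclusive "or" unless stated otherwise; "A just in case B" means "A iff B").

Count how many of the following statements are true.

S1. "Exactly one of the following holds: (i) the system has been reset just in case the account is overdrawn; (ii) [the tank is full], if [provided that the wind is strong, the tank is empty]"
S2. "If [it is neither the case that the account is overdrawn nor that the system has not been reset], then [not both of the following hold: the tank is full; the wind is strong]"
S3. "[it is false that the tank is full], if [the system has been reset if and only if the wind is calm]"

2

S1: This is (M iff R) xor ((Q -> not K) -> K).

M iff R = True iff False = False
not K = not True = False
Q -> not K = False -> False = True
(Q -> not K) -> K = True -> True = True
(M iff R) xor ((Q -> not K) -> K) = False xor True = True
Thus S1 is true.

S2: Formalization: (R nor not M) -> (K nand Q)

not M = not True = False
R nor not M = False nor False = True
K nand Q = True nand False = True
(R nor not M) -> (K nand Q) = True -> True = True
So S2 is true.

S3: Parsed as (M iff not Q) -> not K

not Q = not False = True
M iff not Q = True iff True = True
not K = not True = False
(M iff not Q) -> not K = True -> False = False
Hence S3 is false.

True statements: 2 (S1, S2).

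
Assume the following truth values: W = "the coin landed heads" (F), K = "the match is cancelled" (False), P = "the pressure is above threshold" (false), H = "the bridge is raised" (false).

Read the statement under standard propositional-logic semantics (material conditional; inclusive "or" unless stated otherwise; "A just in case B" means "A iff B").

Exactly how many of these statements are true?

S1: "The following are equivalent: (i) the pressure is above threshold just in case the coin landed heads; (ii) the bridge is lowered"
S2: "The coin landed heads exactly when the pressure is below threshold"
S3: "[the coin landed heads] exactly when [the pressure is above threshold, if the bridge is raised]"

S1: In symbols: (P iff W) iff not H

P iff W = False iff False = True
not H = not False = True
(P iff W) iff not H = True iff True = True
So S1 is true.

S2: Formalization: W iff not P

not P = not False = True
W iff not P = False iff True = False
Hence S2 is false.

S3: This is W iff (H -> P).

H -> P = False -> False = True
W iff (H -> P) = False iff True = False
Hence S3 is false.

True statements: 1.

1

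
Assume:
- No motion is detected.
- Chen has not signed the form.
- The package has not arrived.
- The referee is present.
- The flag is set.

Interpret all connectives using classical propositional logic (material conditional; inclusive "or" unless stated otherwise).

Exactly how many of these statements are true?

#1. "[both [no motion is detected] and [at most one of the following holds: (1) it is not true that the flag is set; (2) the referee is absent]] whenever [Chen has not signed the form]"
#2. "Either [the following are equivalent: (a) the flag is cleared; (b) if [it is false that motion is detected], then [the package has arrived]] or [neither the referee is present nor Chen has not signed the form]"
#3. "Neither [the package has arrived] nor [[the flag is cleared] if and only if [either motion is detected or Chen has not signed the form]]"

Let Q = "Chen has signed the form" (F), P = "motion is detected" (F), U = "the flag is set" (T), S = "the referee is present" (T), R = "the package has arrived" (F).

#1: This is ¬Q → (¬P ∧ (¬U ↑ ¬S)).

¬Q = ¬F = T
¬P = ¬F = T
¬U = ¬T = F
¬S = ¬T = F
¬U ↑ ¬S = F ↑ F = T
¬P ∧ (¬U ↑ ¬S) = T ∧ T = T
¬Q → (¬P ∧ (¬U ↑ ¬S)) = T → T = T
So #1 is true.

#2: Formalization: (¬U ↔ (¬P → R)) ∨ (S ↓ ¬Q)

¬U = ¬T = F
¬P = ¬F = T
¬P → R = T → F = F
¬U ↔ (¬P → R) = F ↔ F = T
¬Q = ¬F = T
S ↓ ¬Q = T ↓ T = F
(¬U ↔ (¬P → R)) ∨ (S ↓ ¬Q) = T ∨ F = T
So #2 is true.

#3: Formalization: R ↓ (¬U ↔ (P ∨ ¬Q))

¬U = ¬T = F
¬Q = ¬F = T
P ∨ ¬Q = F ∨ T = T
¬U ↔ (P ∨ ¬Q) = F ↔ T = F
R ↓ (¬U ↔ (P ∨ ¬Q)) = F ↓ F = T
So #3 is true.

True statements: 3 (#1, #2, #3).

3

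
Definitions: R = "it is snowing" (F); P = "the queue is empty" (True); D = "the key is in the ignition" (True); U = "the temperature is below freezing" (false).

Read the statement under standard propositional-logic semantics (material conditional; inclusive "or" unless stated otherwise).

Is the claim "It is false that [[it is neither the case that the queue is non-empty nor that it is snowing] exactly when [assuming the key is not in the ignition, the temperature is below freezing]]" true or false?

Parsed as ~((~P nor R) <-> (~D -> U))

~P = ~T = F
~P nor R = F nor F = T
~D = ~T = F
~D -> U = F -> F = T
(~P nor R) <-> (~D -> U) = T <-> T = T
~((~P nor R) <-> (~D -> U)) = ~T = F

false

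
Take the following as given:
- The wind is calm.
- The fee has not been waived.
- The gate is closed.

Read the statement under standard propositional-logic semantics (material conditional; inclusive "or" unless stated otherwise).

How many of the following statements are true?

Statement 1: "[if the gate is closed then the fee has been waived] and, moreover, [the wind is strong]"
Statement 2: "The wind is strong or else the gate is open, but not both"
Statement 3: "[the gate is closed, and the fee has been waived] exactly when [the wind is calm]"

Let U = "the gate is open" (F), M = "the fee has been waived" (F), L = "the wind is strong" (F).

Statement 1: Parsed as (¬U → M) ∧ L

¬U = ¬F = T
¬U → M = T → F = F
(¬U → M) ∧ L = F ∧ F = F
So Statement 1 is false.

Statement 2: In symbols: L ⊕ U

L ⊕ U = F ⊕ F = F
Hence Statement 2 is false.

Statement 3: This is (¬U ∧ M) ↔ ¬L.

¬U = ¬F = T
¬U ∧ M = T ∧ F = F
¬L = ¬F = T
(¬U ∧ M) ↔ ¬L = F ↔ T = F
So Statement 3 is false.

0 of the 3 statements are true (none).

0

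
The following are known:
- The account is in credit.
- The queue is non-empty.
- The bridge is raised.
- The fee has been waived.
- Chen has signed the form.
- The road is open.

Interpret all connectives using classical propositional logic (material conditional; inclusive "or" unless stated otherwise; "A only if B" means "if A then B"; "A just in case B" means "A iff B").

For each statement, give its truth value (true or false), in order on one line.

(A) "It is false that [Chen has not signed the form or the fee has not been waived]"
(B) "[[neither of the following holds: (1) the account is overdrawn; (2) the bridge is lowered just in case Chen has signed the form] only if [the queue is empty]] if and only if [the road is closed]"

Let V = "Chen has signed the form" (T), D = "the fee has been waived" (T), Q = "the account is overdrawn" (F), K = "the bridge is raised" (T), S = "the queue is empty" (F), R = "the road is closed" (F).

(A): This is ¬(¬V ∨ ¬D).

¬V = ¬T = F
¬D = ¬T = F
¬V ∨ ¬D = F ∨ F = F
¬(¬V ∨ ¬D) = ¬F = T
Hence (A) is true.

(B): This is ((Q ↓ (¬K ↔ V)) → S) ↔ R.

¬K = ¬T = F
¬K ↔ V = F ↔ T = F
Q ↓ (¬K ↔ V) = F ↓ F = T
(Q ↓ (¬K ↔ V)) → S = T → F = F
((Q ↓ (¬K ↔ V)) → S) ↔ R = F ↔ F = T
So (B) is true.

(A) T, (B) T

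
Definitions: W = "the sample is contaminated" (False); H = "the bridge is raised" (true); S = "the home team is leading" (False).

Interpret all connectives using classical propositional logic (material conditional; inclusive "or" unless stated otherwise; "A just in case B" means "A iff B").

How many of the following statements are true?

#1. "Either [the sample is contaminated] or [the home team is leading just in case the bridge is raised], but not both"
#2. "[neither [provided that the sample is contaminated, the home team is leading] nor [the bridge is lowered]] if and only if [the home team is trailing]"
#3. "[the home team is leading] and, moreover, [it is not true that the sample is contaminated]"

#1: Formalization: W xor (S <-> H)

S <-> H = F <-> T = F
W xor (S <-> H) = F xor F = F
Thus #1 is false.

#2: Formalization: ((W -> S) nor ~H) <-> ~S

W -> S = F -> F = T
~H = ~T = F
(W -> S) nor ~H = T nor F = F
~S = ~F = T
((W -> S) nor ~H) <-> ~S = F <-> T = F
Thus #2 is false.

#3: In symbols: S & ~W

~W = ~F = T
S & ~W = F & T = F
Hence #3 is false.

True statements: 0 (none).

0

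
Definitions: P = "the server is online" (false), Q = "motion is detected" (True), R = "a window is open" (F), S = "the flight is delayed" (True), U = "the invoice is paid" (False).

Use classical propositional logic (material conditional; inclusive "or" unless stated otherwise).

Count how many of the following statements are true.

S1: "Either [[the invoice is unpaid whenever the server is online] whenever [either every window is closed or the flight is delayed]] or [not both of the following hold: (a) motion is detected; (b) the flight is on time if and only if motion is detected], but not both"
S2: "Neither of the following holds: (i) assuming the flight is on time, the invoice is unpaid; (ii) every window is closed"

S1: In symbols: ((¬R ∨ S) → (P → ¬U)) ⊕ (Q ↑ (¬S ↔ Q))

¬R = ¬F = T
¬R ∨ S = T ∨ T = T
¬U = ¬F = T
P → ¬U = F → T = T
(¬R ∨ S) → (P → ¬U) = T → T = T
¬S = ¬T = F
¬S ↔ Q = F ↔ T = F
Q ↑ (¬S ↔ Q) = T ↑ F = T
((¬R ∨ S) → (P → ¬U)) ⊕ (Q ↑ (¬S ↔ Q)) = T ⊕ T = F
Thus S1 is false.

S2: This is (¬S → ¬U) ↓ ¬R.

¬S = ¬T = F
¬U = ¬F = T
¬S → ¬U = F → T = T
¬R = ¬F = T
(¬S → ¬U) ↓ ¬R = T ↓ T = F
Hence S2 is false.

True statements: 0 (none).

0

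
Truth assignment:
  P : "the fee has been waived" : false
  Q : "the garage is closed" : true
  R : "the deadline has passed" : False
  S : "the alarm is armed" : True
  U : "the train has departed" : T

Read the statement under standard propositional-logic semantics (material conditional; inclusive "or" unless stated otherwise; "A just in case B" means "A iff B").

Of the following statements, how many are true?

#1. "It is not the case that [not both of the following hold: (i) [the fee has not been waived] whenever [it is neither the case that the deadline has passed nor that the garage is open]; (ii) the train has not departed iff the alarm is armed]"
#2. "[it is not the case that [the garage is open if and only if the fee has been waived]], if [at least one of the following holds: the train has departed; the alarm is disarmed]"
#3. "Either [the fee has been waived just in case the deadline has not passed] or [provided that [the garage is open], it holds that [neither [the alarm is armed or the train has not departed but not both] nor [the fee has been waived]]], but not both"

#1: In symbols: ¬(((R ↓ ¬Q) → ¬P) ↑ (¬U ↔ S))

¬Q = ¬T = F
R ↓ ¬Q = F ↓ F = T
¬P = ¬F = T
(R ↓ ¬Q) → ¬P = T → T = T
¬U = ¬T = F
¬U ↔ S = F ↔ T = F
((R ↓ ¬Q) → ¬P) ↑ (¬U ↔ S) = T ↑ F = T
¬(((R ↓ ¬Q) → ¬P) ↑ (¬U ↔ S)) = ¬T = F
Hence #1 is false.

#2: In symbols: (U ∨ ¬S) → ¬(¬Q ↔ P)

¬S = ¬T = F
U ∨ ¬S = T ∨ F = T
¬Q = ¬T = F
¬Q ↔ P = F ↔ F = T
¬(¬Q ↔ P) = ¬T = F
(U ∨ ¬S) → ¬(¬Q ↔ P) = T → F = F
So #2 is false.

#3: Formalization: (P ↔ ¬R) ⊕ (¬Q → ((S ⊕ ¬U) ↓ P))

¬R = ¬F = T
P ↔ ¬R = F ↔ T = F
¬Q = ¬T = F
¬U = ¬T = F
S ⊕ ¬U = T ⊕ F = T
(S ⊕ ¬U) ↓ P = T ↓ F = F
¬Q → ((S ⊕ ¬U) ↓ P) = F → F = T
(P ↔ ¬R) ⊕ (¬Q → ((S ⊕ ¬U) ↓ P)) = F ⊕ T = T
So #3 is true.

1 of the 3 statements is true (#3).

1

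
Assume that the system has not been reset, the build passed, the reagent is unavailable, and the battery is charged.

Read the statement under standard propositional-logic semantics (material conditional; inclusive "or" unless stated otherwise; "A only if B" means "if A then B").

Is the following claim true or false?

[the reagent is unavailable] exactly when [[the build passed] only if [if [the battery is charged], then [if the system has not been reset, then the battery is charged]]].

Let Q = "the reagent is available" (False), L = "the build passed" (True), S = "the battery is charged" (True), N = "the system has been reset" (False).
Parsed as not Q iff (L -> (S -> (not N -> S)))

not Q = not False = True
not N = not False = True
not N -> S = True -> True = True
S -> (not N -> S) = True -> True = True
L -> (S -> (not N -> S)) = True -> True = True
not Q iff (L -> (S -> (not N -> S))) = True iff True = True

True.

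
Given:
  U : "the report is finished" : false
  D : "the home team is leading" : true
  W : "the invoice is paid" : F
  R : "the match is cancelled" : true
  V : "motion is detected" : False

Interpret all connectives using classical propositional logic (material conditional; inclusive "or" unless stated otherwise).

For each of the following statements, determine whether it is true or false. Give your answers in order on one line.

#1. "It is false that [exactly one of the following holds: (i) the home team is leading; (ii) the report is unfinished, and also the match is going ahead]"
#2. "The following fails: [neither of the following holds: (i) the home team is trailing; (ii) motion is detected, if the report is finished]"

#1: Formalization: ~(D xor (~U & ~R))

~U = ~F = T
~R = ~T = F
~U & ~R = T & F = F
D xor (~U & ~R) = T xor F = T
~(D xor (~U & ~R)) = ~T = F
So #1 is false.

#2: Parsed as ~(~D nor (U -> V))

~D = ~T = F
U -> V = F -> F = T
~D nor (U -> V) = F nor T = F
~(~D nor (U -> V)) = ~F = T
Thus #2 is true.

#1 False; #2 True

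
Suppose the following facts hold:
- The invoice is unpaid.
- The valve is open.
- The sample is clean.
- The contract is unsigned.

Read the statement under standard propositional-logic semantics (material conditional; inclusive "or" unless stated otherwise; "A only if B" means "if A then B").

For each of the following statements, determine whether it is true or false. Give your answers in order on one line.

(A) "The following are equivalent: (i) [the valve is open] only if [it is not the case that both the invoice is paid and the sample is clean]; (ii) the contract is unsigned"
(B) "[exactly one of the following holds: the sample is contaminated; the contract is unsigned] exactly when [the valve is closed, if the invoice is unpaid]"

Let N = "the valve is open" (True), G = "the invoice is paid" (False), D = "the sample is contaminated" (False), U = "the contract is signed" (False).

(A): Formalization: (N -> (G nand not D)) iff not U

not D = not False = True
G nand not D = False nand True = True
N -> (G nand not D) = True -> True = True
not U = not False = True
(N -> (G nand not D)) iff not U = True iff True = True
Thus (A) is true.

(B): Parsed as (D xor not U) iff (not G -> not N)

not U = not False = True
D xor not U = False xor True = True
not G = not False = True
not N = not True = False
not G -> not N = True -> False = False
(D xor not U) iff (not G -> not N) = True iff False = False
So (B) is false.

(A) True; (B) False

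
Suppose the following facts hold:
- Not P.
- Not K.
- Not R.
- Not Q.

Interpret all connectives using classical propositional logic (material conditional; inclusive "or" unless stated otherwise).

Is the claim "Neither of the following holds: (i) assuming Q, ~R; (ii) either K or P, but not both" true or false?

This is (Q -> ~R) nor (K xor P).

~R = ~F = T
Q -> ~R = F -> T = T
K xor P = F xor F = F
(Q -> ~R) nor (K xor P) = T nor F = F

False.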